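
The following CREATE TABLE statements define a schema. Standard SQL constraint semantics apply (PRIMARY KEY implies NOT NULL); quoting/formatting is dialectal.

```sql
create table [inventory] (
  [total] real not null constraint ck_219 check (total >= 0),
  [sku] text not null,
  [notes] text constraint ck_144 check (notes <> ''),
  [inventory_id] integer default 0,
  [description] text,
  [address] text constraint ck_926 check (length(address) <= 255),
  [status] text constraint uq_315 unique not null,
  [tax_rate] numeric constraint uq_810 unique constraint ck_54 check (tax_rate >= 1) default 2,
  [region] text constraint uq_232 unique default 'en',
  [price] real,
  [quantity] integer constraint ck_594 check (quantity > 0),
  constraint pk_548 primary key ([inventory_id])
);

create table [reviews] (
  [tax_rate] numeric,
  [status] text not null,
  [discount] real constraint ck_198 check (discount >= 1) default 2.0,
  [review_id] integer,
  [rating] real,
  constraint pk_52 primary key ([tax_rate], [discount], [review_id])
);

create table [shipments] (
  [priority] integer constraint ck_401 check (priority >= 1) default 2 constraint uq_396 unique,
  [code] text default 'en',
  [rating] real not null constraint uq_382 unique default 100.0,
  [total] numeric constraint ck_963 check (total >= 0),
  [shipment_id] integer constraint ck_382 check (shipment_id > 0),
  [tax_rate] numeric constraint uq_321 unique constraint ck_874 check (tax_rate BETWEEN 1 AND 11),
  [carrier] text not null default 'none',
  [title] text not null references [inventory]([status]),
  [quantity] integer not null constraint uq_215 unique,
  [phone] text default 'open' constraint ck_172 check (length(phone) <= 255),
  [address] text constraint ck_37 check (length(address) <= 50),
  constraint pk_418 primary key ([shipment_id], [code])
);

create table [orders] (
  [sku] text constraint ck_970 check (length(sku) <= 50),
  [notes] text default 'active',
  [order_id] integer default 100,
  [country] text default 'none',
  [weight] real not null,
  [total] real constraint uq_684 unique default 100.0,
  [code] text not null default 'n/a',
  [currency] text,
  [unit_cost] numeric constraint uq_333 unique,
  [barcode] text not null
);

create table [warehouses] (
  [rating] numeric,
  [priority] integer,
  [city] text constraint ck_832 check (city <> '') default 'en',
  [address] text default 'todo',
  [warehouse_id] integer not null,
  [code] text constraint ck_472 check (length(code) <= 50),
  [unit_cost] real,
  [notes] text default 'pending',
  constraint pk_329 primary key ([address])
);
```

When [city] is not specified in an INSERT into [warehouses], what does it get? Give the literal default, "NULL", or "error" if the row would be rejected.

city has an explicit DEFAULT 'en'.
When the column is omitted from an INSERT, that default is used.

'en'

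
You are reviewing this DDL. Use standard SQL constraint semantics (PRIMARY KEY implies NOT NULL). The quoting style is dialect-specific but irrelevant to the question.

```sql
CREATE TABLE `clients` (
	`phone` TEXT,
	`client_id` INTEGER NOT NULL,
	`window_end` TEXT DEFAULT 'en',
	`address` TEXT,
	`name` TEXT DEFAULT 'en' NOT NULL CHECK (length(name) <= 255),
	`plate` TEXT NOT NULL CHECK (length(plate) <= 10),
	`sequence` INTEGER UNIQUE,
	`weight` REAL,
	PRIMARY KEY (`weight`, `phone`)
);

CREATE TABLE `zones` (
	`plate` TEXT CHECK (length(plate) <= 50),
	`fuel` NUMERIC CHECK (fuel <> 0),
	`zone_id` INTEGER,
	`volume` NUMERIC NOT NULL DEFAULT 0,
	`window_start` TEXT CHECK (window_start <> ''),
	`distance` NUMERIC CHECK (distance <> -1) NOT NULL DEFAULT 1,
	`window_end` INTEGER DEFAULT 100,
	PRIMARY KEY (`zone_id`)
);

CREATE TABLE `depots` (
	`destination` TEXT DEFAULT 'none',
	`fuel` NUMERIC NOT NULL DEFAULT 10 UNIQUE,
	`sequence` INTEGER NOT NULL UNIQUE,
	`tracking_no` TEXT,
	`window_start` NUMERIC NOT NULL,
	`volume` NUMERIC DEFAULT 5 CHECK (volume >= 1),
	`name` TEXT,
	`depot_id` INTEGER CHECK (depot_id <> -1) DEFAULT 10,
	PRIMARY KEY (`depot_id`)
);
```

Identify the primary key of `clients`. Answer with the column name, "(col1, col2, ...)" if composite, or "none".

(weight, phone)

A table-level PRIMARY KEY clause names 2 columns: weight, phone.
This is a composite key — the combination is unique, not each column individually.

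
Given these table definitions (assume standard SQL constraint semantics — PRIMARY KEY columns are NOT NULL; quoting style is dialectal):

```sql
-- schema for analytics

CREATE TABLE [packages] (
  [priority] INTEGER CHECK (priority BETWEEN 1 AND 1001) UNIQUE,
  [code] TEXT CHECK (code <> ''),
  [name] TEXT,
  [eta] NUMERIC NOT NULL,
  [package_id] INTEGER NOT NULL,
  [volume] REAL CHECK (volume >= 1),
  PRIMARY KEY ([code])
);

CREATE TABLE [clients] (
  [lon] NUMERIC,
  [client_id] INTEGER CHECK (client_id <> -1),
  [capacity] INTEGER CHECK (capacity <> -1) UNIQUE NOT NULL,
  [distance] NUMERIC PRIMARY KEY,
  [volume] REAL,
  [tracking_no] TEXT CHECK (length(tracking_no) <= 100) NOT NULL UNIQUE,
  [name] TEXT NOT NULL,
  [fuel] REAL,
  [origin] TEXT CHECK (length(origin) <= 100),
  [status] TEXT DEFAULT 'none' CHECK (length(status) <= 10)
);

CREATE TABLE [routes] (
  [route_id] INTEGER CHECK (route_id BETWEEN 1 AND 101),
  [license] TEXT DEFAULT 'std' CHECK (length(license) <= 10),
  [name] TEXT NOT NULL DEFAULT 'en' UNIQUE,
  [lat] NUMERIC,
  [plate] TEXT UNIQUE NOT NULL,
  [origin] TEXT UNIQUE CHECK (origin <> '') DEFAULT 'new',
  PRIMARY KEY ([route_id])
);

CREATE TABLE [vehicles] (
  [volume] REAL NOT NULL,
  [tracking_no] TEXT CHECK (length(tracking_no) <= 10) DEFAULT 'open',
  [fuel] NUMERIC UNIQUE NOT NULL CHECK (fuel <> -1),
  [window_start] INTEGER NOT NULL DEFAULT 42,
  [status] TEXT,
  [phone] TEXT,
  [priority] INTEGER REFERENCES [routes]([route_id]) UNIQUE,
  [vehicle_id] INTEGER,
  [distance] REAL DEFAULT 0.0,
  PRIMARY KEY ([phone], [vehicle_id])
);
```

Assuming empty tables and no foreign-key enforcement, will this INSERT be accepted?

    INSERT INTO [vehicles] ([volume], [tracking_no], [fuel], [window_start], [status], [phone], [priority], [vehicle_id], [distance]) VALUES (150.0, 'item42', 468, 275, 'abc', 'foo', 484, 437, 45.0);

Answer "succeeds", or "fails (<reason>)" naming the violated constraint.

succeeds

NOT NULL columns: fuel is supplied; phone is supplied; vehicle_id is supplied; volume is supplied; window_start is supplied.
CHECK constraints: 'item42' satisfies (length(tracking_no) <= 10); 468 satisfies (fuel <> -1).
No constraint is violated.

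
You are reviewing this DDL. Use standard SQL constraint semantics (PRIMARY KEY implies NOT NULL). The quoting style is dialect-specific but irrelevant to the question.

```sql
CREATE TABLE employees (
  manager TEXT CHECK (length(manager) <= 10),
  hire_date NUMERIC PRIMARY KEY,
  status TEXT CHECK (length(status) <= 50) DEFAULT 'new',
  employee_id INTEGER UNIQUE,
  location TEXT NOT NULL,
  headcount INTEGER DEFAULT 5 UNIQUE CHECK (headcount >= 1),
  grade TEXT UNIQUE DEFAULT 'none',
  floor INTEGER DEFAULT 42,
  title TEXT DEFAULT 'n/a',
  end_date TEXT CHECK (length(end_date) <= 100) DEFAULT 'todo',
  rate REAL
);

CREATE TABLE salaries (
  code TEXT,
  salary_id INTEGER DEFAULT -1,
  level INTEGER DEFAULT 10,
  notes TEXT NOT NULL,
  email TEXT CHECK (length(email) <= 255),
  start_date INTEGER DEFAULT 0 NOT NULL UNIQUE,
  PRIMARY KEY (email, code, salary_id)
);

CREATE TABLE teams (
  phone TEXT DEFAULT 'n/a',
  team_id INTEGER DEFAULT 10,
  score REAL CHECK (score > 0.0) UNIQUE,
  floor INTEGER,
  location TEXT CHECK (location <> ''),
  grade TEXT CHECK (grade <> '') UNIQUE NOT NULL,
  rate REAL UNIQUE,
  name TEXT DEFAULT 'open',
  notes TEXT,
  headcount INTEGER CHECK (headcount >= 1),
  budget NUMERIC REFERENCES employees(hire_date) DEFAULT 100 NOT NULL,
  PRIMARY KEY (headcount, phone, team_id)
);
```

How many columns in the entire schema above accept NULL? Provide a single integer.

employees: 9 nullable (manager, status, employee_id, headcount, grade, floor, title, end_date, rate — PK (hire_date) and explicit NOT NULL columns excluded).
salaries: 1 nullable (level — PK (email, code, salary_id) and explicit NOT NULL columns excluded).
teams: 6 nullable (score, floor, location, rate, name, notes — PK (headcount, phone, team_id) and explicit NOT NULL columns excluded).
Total: 9 + 1 + 6 = 16.

16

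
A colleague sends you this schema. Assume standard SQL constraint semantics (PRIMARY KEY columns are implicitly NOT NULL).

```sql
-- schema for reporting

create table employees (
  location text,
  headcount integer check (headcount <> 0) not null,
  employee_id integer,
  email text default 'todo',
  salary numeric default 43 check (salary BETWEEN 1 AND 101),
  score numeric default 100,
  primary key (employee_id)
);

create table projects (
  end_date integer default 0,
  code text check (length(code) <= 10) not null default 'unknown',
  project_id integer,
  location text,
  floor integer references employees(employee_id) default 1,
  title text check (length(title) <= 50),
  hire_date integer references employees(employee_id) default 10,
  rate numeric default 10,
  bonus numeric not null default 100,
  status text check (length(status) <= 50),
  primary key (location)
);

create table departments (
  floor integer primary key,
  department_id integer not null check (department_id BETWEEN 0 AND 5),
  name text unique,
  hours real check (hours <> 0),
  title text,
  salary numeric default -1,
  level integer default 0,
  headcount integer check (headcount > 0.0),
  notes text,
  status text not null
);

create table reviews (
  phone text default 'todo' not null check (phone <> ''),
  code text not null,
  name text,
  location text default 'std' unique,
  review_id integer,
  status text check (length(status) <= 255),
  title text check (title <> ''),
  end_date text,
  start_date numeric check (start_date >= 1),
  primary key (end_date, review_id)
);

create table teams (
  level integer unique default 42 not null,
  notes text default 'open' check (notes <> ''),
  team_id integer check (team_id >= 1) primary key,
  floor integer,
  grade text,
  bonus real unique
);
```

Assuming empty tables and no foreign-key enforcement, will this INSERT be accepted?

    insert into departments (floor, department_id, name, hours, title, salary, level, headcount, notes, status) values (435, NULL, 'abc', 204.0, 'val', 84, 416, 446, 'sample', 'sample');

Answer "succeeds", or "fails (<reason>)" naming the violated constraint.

fails (NOT NULL on department_id)

department_id is explicitly set to NULL, but department_id is declared NOT NULL.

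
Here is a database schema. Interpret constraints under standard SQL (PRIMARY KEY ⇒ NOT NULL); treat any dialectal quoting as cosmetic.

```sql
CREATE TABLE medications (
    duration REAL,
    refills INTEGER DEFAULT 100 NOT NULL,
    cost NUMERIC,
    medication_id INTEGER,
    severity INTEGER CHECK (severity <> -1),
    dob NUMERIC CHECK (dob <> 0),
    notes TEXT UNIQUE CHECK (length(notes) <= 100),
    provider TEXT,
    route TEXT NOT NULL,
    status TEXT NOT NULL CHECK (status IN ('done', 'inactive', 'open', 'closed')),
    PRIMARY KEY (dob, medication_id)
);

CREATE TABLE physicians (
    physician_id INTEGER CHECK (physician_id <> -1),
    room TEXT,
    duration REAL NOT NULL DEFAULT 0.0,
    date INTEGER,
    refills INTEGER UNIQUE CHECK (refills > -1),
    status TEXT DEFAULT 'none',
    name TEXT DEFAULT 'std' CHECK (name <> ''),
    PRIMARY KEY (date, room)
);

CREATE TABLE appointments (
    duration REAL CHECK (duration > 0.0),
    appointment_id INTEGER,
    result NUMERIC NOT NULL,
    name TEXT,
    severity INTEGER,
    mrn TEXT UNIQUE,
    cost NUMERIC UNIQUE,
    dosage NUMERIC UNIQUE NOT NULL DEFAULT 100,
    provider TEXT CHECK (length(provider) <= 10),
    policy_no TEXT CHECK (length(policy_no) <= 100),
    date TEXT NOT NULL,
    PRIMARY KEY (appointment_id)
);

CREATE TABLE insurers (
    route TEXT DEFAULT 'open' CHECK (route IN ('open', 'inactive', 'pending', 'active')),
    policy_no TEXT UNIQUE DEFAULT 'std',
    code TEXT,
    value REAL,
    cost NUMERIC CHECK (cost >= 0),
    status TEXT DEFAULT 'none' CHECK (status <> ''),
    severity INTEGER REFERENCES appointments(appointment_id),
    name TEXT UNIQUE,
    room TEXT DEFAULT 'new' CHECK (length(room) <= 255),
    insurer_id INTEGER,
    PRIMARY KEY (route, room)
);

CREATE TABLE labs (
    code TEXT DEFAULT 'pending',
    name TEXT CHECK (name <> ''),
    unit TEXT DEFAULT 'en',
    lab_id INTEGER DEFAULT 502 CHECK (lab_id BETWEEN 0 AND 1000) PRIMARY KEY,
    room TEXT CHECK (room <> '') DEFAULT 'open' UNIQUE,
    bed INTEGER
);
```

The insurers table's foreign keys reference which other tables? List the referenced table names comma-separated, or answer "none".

appointments

- severity REFERENCES appointments(appointment_id).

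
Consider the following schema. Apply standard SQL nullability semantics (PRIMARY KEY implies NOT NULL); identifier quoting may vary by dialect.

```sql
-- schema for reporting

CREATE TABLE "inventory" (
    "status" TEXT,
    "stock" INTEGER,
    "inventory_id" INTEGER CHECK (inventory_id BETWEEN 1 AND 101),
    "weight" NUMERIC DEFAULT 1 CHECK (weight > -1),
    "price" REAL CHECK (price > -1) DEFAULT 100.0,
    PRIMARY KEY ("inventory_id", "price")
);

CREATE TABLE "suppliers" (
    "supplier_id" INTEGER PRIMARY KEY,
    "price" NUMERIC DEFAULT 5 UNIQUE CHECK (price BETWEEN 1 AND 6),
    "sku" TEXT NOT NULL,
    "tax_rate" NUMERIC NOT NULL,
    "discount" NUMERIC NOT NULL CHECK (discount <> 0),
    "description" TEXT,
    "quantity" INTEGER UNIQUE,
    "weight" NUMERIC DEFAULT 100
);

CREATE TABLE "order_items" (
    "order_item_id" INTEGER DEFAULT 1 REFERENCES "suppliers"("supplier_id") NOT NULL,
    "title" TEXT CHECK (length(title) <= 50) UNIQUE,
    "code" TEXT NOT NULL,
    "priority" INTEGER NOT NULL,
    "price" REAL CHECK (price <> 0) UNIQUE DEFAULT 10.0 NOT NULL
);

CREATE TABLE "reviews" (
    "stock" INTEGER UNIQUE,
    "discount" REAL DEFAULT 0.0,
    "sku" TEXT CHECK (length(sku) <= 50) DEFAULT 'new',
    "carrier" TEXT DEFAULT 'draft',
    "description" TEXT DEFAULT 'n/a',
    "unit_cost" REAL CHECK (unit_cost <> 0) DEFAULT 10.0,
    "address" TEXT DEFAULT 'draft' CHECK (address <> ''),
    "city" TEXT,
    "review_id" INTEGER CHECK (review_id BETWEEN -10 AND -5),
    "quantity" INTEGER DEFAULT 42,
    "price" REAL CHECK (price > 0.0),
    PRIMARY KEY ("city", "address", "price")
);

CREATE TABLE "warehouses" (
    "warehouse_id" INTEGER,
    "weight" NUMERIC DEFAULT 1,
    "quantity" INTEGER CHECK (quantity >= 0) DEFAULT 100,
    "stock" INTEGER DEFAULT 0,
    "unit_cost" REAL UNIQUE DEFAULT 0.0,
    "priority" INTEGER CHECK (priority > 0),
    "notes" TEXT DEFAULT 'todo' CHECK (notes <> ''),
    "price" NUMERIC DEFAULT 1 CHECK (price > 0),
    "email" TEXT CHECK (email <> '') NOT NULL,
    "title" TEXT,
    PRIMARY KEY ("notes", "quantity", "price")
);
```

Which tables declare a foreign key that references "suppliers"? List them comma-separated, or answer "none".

- order_items.order_item_id references suppliers(supplier_id).

order_items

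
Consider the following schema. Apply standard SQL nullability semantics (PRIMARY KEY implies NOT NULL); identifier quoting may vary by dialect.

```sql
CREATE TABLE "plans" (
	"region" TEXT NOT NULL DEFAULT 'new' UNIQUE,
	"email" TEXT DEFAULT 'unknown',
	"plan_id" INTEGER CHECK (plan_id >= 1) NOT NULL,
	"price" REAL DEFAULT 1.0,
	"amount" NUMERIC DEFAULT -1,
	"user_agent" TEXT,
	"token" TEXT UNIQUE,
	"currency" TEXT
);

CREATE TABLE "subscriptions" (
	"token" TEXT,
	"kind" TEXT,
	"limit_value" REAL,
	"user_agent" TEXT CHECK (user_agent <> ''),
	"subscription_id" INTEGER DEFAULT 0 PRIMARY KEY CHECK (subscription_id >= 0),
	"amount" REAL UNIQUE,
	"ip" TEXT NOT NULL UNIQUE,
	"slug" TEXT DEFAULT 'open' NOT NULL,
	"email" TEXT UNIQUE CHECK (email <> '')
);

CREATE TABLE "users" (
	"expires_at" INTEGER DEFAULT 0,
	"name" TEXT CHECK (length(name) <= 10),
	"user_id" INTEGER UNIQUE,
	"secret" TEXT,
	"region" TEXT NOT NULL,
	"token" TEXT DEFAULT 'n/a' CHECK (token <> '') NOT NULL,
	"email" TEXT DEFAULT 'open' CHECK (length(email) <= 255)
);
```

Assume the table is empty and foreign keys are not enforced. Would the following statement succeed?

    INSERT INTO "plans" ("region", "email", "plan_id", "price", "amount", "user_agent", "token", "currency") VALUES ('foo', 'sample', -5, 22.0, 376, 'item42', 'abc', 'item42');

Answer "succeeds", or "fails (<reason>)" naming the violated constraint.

The value -5 for plan_id violates CHECK (plan_id >= 1).

fails (CHECK on plan_id)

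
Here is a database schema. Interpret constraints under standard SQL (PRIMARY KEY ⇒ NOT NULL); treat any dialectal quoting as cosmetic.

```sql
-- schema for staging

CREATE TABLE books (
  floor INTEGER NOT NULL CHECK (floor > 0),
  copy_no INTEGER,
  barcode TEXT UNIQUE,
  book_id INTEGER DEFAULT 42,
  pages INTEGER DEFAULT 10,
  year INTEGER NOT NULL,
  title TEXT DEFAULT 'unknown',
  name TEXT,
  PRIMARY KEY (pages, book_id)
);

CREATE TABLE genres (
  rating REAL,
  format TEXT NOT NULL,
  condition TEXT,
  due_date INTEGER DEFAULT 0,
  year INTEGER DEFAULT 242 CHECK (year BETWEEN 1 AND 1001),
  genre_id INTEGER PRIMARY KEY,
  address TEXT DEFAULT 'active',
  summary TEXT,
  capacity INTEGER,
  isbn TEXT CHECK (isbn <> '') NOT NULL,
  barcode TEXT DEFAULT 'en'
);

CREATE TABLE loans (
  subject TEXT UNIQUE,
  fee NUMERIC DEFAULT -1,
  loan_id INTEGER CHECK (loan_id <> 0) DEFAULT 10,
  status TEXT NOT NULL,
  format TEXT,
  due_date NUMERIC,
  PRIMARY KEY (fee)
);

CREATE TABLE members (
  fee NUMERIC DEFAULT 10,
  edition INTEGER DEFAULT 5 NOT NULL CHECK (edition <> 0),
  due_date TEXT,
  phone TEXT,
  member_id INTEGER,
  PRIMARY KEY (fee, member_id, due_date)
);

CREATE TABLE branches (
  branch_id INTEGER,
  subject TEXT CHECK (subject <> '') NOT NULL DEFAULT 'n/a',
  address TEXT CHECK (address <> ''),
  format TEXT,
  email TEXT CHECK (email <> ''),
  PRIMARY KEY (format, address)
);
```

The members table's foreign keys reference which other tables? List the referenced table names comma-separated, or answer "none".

none

No column in members has a REFERENCES clause.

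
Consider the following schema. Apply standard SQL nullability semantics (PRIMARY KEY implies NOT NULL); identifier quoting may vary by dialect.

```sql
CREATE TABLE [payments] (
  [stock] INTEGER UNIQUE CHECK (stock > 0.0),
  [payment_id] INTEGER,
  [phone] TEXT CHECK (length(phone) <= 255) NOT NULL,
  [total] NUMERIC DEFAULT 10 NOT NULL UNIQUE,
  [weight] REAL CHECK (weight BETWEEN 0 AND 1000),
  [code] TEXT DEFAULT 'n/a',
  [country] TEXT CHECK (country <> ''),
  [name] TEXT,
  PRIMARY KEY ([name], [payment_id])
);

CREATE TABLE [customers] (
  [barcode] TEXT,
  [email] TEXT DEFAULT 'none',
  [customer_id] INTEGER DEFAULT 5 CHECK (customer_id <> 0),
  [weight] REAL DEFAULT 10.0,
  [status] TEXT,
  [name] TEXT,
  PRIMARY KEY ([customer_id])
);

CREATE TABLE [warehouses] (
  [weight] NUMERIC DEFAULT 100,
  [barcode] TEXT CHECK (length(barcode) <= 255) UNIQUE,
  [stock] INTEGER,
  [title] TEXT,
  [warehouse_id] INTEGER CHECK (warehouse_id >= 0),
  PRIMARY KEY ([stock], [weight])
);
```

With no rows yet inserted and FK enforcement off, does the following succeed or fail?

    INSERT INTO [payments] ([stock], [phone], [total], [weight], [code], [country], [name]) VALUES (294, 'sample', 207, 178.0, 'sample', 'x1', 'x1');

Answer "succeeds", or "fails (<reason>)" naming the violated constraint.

fails (NOT NULL on payment_id)

payment_id is omitted from the column list and has no DEFAULT, so it would receive NULL.
But payment_id is part of the PRIMARY KEY (implied NOT NULL).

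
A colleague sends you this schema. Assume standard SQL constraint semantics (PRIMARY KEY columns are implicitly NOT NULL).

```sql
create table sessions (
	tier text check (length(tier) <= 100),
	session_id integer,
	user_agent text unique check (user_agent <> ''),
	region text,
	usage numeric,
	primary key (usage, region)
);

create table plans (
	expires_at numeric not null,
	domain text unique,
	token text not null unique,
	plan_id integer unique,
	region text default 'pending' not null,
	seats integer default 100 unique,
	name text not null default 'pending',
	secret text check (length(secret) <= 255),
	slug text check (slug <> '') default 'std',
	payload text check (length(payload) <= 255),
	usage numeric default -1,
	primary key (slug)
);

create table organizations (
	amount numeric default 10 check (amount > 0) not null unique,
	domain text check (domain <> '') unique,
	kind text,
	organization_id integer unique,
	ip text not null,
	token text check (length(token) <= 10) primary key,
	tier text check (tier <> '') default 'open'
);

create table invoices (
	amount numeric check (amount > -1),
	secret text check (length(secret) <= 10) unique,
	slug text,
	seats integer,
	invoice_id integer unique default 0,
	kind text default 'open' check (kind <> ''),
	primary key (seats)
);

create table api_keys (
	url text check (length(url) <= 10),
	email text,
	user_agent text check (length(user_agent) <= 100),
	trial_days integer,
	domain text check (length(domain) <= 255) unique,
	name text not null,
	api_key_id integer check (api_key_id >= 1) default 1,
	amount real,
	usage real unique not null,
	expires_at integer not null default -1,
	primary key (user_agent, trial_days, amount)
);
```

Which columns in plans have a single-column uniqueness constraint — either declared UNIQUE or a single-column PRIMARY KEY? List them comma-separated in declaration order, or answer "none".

- expires_at: no UNIQUE or single-column PK constraint.
- domain: declared UNIQUE → unique.
- token: declared UNIQUE → unique.
- plan_id: declared UNIQUE → unique.
- region: no UNIQUE or single-column PK constraint.
- seats: declared UNIQUE → unique.
- name: no UNIQUE or single-column PK constraint.
- secret: no UNIQUE or single-column PK constraint.
- slug: single-column PRIMARY KEY → unique.
- payload: no UNIQUE or single-column PK constraint.
- usage: no UNIQUE or single-column PK constraint.

domain, token, plan_id, seats, slug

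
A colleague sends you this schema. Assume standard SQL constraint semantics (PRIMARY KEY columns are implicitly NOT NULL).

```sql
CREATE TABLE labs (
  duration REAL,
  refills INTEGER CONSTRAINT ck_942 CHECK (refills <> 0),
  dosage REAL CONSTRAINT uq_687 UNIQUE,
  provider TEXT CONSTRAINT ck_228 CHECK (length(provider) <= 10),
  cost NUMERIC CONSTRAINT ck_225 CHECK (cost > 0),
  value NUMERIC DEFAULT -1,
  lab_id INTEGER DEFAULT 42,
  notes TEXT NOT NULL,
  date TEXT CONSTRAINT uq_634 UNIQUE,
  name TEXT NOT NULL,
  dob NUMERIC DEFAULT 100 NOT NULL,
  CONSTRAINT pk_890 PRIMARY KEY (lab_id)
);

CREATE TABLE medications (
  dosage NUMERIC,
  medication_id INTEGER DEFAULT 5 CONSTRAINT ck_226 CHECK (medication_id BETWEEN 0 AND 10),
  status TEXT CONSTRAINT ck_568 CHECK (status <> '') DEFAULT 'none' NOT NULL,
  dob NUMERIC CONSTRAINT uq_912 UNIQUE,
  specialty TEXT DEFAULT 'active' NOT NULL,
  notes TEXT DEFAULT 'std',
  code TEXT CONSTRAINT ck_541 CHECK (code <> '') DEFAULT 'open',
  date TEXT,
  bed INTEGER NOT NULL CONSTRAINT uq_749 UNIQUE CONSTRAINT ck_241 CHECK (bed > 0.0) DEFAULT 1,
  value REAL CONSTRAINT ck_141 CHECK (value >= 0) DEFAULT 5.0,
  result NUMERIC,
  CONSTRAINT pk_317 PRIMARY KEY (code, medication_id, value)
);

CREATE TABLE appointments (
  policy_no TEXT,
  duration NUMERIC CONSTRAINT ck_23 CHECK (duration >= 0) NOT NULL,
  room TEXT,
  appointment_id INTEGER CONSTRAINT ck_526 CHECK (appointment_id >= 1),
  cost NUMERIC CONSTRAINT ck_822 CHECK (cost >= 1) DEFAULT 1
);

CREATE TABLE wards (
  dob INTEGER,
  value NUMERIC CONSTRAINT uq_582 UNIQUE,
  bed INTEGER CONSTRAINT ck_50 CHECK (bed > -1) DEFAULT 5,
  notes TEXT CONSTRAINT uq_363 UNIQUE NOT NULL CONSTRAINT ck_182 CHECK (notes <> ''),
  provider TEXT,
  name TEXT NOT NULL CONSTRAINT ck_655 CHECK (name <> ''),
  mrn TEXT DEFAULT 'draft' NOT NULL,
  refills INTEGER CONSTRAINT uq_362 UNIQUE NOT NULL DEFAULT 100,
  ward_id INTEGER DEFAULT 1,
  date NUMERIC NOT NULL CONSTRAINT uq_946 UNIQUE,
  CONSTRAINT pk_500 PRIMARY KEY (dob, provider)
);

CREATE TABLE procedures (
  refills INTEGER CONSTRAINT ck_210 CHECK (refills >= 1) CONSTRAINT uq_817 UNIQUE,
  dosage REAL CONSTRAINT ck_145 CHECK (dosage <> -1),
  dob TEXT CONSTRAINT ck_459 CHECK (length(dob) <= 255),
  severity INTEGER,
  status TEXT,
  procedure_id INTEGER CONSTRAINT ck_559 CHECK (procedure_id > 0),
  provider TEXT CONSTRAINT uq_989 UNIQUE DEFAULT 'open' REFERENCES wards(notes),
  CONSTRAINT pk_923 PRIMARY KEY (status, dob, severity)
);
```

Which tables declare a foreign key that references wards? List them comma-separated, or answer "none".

procedures

- procedures.provider references wards(notes).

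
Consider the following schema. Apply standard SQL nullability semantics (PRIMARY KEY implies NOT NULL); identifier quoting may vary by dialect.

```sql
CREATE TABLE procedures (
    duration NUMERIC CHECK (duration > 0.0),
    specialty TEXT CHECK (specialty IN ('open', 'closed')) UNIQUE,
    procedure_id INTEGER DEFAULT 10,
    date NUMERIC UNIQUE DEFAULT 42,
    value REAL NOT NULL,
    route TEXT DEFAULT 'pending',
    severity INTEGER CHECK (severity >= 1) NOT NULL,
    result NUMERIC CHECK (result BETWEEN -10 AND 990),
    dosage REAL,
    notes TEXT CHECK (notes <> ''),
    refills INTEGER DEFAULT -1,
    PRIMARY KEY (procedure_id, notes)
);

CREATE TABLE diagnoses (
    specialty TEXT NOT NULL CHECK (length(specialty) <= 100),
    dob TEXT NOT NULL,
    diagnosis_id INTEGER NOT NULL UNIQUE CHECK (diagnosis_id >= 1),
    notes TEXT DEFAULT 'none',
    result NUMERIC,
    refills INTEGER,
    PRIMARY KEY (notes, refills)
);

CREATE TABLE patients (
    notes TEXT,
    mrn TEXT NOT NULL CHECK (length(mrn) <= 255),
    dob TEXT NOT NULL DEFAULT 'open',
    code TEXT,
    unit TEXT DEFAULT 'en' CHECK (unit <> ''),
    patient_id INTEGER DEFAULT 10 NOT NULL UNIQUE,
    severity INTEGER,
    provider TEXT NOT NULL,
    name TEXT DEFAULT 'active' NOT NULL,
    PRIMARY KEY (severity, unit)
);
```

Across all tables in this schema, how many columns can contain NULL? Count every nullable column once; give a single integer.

procedures: 7 nullable (duration, specialty, date, route, result, dosage, refills — PK (procedure_id, notes) and explicit NOT NULL columns excluded).
diagnoses: 1 nullable (result — PK (notes, refills) and explicit NOT NULL columns excluded).
patients: 2 nullable (notes, code — PK (severity, unit) and explicit NOT NULL columns excluded).
Total: 7 + 1 + 2 = 10.

10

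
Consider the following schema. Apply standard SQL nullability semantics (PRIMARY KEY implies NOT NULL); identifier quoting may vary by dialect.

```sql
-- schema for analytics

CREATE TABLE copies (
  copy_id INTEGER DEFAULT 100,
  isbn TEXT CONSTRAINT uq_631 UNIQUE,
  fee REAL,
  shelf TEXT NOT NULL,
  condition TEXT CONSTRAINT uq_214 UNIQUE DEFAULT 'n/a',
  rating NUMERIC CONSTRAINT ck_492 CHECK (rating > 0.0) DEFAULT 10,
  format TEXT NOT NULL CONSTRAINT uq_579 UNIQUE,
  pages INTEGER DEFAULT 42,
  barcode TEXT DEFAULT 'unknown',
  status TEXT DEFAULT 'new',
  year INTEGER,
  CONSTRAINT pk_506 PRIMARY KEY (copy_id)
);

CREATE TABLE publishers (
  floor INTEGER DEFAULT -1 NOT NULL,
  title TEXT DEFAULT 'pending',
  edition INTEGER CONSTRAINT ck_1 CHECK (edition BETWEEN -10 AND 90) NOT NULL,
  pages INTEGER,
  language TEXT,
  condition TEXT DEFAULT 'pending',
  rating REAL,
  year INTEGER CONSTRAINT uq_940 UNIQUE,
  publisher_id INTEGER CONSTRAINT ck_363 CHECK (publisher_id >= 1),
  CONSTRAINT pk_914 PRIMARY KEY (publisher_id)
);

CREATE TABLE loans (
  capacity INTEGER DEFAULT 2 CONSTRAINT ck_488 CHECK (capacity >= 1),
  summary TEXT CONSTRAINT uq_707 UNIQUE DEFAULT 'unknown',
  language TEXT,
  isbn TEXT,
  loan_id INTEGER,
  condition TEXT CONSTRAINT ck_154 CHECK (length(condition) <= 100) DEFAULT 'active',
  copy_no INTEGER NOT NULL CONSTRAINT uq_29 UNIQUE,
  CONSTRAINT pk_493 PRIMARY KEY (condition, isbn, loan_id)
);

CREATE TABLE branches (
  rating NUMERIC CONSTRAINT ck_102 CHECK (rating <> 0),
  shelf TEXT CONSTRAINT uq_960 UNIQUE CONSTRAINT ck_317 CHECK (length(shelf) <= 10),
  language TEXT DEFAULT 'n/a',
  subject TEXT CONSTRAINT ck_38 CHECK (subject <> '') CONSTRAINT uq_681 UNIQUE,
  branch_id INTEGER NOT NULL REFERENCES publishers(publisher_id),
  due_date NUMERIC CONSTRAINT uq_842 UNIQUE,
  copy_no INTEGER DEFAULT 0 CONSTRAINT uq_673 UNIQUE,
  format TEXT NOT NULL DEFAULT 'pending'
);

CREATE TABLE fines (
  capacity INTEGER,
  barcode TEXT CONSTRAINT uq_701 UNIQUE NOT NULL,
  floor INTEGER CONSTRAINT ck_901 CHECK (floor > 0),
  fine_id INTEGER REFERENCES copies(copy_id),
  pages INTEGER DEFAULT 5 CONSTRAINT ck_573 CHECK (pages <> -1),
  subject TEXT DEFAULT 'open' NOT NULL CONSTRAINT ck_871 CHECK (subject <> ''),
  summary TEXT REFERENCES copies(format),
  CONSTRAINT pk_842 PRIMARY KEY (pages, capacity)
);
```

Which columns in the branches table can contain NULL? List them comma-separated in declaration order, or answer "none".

rating, shelf, language, subject, due_date, copy_no

- rating: CHECK does not forbid NULL (a CHECK constraint passes when its expression is NULL) → nullable.
- shelf: CHECK does not forbid NULL (a CHECK constraint passes when its expression is NULL) → nullable.
- language: DEFAULT only fills an omitted column; an explicit NULL is still allowed → nullable.
- subject: CHECK does not forbid NULL (a CHECK constraint passes when its expression is NULL) → nullable.
- branch_id: declared NOT NULL → not nullable.
- due_date: UNIQUE does not imply NOT NULL → nullable.
- copy_no: UNIQUE does not imply NOT NULL → nullable.
- format: declared NOT NULL → not nullable.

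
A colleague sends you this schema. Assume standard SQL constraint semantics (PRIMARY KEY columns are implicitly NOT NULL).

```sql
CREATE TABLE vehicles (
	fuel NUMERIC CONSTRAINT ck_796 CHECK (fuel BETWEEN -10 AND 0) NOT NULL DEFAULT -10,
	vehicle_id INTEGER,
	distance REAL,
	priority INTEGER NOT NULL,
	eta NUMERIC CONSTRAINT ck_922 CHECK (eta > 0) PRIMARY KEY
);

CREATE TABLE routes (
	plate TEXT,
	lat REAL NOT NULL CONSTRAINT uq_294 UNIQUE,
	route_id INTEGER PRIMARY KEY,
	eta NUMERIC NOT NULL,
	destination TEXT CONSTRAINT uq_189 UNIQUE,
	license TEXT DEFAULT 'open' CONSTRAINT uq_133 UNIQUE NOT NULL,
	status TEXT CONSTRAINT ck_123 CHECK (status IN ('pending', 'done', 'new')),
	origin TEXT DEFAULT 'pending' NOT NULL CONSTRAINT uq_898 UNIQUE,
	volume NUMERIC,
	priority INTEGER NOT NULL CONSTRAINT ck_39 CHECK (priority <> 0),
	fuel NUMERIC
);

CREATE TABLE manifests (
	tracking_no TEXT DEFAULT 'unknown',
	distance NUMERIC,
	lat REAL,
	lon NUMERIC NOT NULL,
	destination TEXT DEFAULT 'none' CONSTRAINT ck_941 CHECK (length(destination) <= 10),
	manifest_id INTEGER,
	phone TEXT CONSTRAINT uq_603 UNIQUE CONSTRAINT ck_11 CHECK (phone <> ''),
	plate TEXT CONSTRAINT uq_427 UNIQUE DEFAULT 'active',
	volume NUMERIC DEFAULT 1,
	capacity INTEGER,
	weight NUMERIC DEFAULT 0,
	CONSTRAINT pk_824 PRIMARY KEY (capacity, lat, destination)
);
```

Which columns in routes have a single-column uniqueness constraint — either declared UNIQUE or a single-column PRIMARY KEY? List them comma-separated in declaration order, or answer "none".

lat, route_id, destination, license, origin

- plate: no UNIQUE or single-column PK constraint.
- lat: declared UNIQUE → unique.
- route_id: single-column PRIMARY KEY → unique.
- eta: no UNIQUE or single-column PK constraint.
- destination: declared UNIQUE → unique.
- license: declared UNIQUE → unique.
- status: no UNIQUE or single-column PK constraint.
- origin: declared UNIQUE → unique.
- volume: no UNIQUE or single-column PK constraint.
- priority: no UNIQUE or single-column PK constraint.
- fuel: no UNIQUE or single-column PK constraint.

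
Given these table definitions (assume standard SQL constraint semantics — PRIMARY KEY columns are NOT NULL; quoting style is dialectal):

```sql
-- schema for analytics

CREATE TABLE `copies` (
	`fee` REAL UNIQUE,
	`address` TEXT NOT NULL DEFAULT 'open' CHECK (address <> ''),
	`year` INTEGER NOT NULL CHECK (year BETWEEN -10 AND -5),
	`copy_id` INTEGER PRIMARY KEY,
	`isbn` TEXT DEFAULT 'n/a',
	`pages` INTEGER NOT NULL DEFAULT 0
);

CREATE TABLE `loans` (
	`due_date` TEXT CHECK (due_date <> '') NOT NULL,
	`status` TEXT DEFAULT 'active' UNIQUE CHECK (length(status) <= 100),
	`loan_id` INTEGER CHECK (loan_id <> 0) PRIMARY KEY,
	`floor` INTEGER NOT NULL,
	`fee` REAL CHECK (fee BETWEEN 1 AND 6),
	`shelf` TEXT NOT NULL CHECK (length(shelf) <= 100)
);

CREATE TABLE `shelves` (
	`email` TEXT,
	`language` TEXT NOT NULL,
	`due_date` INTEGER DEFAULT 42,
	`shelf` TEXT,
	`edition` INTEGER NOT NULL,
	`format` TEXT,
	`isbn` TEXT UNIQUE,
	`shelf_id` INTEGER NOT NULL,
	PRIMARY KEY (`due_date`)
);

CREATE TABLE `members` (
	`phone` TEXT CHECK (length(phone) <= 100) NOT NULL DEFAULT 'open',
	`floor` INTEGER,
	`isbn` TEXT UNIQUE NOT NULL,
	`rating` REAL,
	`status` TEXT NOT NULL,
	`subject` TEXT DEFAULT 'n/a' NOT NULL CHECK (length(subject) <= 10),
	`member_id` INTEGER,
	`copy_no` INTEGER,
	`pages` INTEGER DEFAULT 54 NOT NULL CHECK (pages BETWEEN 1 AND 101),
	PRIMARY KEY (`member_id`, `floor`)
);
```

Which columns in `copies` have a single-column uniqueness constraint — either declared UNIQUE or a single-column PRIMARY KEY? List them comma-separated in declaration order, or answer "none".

fee, copy_id

- fee: declared UNIQUE → unique.
- address: no UNIQUE or single-column PK constraint.
- year: no UNIQUE or single-column PK constraint.
- copy_id: single-column PRIMARY KEY → unique.
- isbn: no UNIQUE or single-column PK constraint.
- pages: no UNIQUE or single-column PK constraint.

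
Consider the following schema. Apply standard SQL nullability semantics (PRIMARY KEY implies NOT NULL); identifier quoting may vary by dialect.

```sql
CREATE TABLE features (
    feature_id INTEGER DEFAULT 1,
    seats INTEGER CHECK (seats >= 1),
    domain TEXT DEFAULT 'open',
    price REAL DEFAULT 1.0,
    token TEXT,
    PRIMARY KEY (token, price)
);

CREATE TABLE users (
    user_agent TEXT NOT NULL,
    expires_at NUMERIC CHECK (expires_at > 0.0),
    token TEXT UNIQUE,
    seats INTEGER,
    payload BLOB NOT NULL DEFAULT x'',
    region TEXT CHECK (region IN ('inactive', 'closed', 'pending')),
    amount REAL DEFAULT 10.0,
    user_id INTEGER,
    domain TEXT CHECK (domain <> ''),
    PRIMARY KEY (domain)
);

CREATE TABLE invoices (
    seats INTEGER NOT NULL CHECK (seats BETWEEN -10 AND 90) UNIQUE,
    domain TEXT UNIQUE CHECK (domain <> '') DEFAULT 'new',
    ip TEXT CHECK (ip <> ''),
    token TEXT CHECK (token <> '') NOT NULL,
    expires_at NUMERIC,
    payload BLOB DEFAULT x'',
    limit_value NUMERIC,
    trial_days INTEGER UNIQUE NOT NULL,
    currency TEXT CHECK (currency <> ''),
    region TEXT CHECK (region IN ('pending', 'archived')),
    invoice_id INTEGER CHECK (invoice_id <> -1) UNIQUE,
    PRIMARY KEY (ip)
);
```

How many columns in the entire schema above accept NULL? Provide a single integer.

features: 3 nullable (feature_id, seats, domain — PK (token, price) and explicit NOT NULL columns excluded).
users: 6 nullable (expires_at, token, seats, region, amount, user_id — PK (domain) and explicit NOT NULL columns excluded).
invoices: 7 nullable (domain, expires_at, payload, limit_value, currency, region, invoice_id — PK (ip) and explicit NOT NULL columns excluded).
Total: 3 + 6 + 7 = 16.

16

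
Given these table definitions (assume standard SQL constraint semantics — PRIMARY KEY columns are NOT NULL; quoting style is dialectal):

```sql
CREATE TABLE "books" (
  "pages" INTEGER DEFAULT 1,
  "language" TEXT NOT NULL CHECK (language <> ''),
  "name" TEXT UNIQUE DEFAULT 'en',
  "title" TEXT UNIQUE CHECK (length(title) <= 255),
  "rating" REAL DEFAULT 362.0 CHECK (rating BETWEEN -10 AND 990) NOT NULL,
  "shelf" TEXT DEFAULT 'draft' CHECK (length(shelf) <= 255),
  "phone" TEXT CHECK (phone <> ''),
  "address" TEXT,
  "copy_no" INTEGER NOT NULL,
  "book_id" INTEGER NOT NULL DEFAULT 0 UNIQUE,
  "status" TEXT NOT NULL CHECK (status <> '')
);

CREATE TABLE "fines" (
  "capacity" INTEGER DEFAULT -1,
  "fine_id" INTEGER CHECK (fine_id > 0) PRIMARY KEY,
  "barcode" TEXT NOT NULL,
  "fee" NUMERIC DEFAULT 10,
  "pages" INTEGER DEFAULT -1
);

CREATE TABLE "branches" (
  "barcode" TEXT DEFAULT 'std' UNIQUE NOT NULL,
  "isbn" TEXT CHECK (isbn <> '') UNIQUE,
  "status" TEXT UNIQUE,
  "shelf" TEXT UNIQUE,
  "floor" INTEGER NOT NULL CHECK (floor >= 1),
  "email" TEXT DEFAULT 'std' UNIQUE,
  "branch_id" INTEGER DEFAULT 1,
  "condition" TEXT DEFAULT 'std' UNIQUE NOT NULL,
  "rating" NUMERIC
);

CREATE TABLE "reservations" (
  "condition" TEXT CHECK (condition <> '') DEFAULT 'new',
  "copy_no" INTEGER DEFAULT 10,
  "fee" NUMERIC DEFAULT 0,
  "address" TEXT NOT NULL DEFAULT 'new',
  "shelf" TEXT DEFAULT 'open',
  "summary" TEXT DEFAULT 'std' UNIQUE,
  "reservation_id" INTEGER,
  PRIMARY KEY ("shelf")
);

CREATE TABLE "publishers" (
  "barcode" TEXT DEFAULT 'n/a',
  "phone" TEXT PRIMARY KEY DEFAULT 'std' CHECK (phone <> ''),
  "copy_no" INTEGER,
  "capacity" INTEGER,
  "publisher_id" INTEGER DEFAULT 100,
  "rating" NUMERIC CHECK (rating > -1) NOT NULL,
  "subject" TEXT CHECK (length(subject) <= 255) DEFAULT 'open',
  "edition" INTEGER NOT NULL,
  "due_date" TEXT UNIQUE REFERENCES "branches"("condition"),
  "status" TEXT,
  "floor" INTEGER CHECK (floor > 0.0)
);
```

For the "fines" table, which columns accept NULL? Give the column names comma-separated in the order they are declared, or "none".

- capacity: DEFAULT only fills an omitted column; an explicit NULL is still allowed → nullable.
- fine_id: part of the PRIMARY KEY, which implies NOT NULL → not nullable.
- barcode: declared NOT NULL → not nullable.
- fee: DEFAULT only fills an omitted column; an explicit NULL is still allowed → nullable.
- pages: DEFAULT only fills an omitted column; an explicit NULL is still allowed → nullable.

capacity, fee, pages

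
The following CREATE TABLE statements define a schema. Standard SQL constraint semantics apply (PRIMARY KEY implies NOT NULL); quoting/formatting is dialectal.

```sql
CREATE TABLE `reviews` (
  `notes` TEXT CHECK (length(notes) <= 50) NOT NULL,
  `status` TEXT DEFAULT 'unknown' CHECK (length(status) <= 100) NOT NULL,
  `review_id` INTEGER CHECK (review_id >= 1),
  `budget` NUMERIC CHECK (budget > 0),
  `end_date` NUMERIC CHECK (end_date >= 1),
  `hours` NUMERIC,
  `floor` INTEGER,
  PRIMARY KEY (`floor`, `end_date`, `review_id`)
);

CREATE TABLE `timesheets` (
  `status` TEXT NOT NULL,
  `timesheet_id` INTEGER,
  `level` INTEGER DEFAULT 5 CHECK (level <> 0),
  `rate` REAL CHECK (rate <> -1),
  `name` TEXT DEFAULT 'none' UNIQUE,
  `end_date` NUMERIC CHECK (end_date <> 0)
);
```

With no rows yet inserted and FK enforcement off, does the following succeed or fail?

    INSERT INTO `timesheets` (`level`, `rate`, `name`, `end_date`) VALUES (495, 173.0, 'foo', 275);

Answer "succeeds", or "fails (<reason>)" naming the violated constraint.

status is omitted from the column list and has no DEFAULT, so it would receive NULL.
But status is declared NOT NULL.

fails (NOT NULL on status)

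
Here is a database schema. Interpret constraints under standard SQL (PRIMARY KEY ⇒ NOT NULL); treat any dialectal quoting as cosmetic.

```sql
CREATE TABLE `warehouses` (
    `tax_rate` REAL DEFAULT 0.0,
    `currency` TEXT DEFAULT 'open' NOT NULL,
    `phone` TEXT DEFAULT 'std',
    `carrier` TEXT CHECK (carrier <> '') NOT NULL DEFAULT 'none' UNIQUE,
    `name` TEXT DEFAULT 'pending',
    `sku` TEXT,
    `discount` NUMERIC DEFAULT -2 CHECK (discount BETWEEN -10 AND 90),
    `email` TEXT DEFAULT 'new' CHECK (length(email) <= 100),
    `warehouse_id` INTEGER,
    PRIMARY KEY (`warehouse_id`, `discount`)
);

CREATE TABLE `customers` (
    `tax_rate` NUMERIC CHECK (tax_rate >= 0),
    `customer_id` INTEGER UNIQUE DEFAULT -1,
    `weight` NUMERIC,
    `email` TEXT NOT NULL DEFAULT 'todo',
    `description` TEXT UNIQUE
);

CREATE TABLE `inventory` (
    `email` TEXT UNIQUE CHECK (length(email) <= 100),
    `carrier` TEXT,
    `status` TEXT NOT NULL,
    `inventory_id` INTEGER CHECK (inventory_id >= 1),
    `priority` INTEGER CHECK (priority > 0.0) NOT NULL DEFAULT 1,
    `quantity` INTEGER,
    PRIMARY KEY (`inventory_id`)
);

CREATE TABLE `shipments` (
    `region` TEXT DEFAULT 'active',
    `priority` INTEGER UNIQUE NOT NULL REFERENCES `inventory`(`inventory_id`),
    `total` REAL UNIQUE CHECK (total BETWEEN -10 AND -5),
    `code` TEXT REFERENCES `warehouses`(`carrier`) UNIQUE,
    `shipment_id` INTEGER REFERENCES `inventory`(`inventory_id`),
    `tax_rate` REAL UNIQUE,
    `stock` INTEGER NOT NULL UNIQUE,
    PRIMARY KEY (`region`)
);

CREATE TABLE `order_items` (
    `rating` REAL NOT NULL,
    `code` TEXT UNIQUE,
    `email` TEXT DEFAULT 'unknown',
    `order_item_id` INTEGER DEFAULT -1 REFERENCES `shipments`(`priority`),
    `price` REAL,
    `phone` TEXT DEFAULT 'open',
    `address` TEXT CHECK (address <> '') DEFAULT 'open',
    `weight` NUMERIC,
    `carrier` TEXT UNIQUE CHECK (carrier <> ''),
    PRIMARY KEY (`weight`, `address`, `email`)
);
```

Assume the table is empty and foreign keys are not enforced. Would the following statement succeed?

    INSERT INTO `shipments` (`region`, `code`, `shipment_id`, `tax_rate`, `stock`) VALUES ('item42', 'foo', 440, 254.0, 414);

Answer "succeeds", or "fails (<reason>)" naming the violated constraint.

fails (NOT NULL on priority)

priority is omitted from the column list and has no DEFAULT, so it would receive NULL.
But priority is declared NOT NULL.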